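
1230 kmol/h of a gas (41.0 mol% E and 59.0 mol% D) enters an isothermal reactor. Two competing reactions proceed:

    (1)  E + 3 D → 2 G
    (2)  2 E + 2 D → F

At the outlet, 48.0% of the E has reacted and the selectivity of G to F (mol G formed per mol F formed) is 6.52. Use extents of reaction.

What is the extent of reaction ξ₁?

Conversion of E: E consumed = 0.48 × 504.3 = 242.1 kmol/h = 1ξ₁ + 2ξ₂.
Selectivity: 2ξ₁ / (1ξ₂) = 6.52 → ξ₁ = 3.26 ξ₂.
Substitute: (1·3.26 + 2) ξ₂ = 242.1 → ξ₂ = 46.02 kmol/h, ξ₁ = 150 kmol/h.
Outlet amounts (n = n₀ + Σ ν·ξ):
  E: 504.3 − 1(150) − 2(46.02) = 262.2
  D: 725.7 − 3(150) − 2(46.02) = 183.6
  G: 0 + 2(150) = 300
  F: 0 + 1(46.02) = 46.02

ξ₁ = 150 kmol/h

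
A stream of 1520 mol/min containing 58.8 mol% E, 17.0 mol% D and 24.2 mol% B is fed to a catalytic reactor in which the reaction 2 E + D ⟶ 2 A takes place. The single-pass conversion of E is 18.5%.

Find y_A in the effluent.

0.115

E reacted = 0.185 × 893.8 = 165.3 mol/min; ν_E = −2, so ξ = 165.3/2 = 82.67 mol/min.
Outlet amounts (n = n₀ + ν ξ):
  E: 893.8 − 2(82.67) = 728.4
  D: 258.4 − 1(82.67) = 175.7
  A: 0 + 2(82.67) = 165.3
  B: 367.8 (inert)
Total out = 1437 mol/min; y_A = 165.3 / 1437 = 0.115.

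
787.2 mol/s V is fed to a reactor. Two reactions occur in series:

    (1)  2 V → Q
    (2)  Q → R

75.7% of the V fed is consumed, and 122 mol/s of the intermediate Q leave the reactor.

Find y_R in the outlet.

0.36

Conversion of V: V consumed = 2ξ₁ = 0.757 × 787.2 → ξ₁ = 298 mol/s.
Q balance: n_Q = 0 + 1ξ₁ − 1ξ₂ = 122 → ξ₂ = (1·298 − 122)/1 = 176 mol/s.
Outlet amounts (n = n₀ + Σ ν·ξ):
  V: 787.2 − 2(298) = 191.3
  Q: 0 + 1(298) − 1(176) = 122
  R: 0 + 1(176) = 176
Total out = 489.2 mol/s; y_R = 176 / 489.2 = 0.3596.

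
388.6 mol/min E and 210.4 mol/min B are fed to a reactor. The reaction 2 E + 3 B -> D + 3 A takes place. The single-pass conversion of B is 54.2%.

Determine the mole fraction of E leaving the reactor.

B reacted = 0.542 × 210.4 = 114 mol/min; ν_B = −3, so ξ = 114/3 = 38.01 mol/min.
Outlet amounts (n = n₀ + ν ξ):
  E: 388.6 − 2(38.01) = 312.6
  B: 210.4 − 3(38.01) = 96.36
  D: 0 + 1(38.01) = 38.01
  A: 0 + 3(38.01) = 114
Total out = 561 mol/min; y_E = 312.6 / 561 = 0.5572.

0.557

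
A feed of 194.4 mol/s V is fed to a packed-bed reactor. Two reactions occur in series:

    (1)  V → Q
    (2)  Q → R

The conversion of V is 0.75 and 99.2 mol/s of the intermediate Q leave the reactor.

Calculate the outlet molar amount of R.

46.6 mol/s

Conversion of V: V consumed = 1ξ₁ = 0.75 × 194.4 → ξ₁ = 145.8 mol/s.
Q balance: n_Q = 0 + 1ξ₁ − 1ξ₂ = 99.2 → ξ₂ = (1·145.8 − 99.2)/1 = 46.6 mol/s.
Outlet amounts (n = n₀ + Σ ν·ξ):
  V: 194.4 − 1(145.8) = 48.6
  Q: 0 + 1(145.8) − 1(46.6) = 99.2
  R: 0 + 1(46.6) = 46.6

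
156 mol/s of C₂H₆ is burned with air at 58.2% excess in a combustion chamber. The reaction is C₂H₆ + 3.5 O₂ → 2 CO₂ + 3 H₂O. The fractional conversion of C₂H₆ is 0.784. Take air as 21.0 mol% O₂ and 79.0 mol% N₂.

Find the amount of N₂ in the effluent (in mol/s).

3250 mol/s

Stoichiometric O₂ = 3.5 × 156 = 546 mol/s; O₂ fed = 546 × 1.582 = 863.8 mol/s.
N₂ fed = 863.8 × 79/21 = 3249 mol/s.
Fuel reacted = 0.784 × 156 → ξ = 122.3 mol/s.
Outlet (n = n₀ + ν ξ):
  C₂H₆: 156 − 1(122.3) = 33.7
  O₂: 863.8 − 3.5(122.3) = 435.7
  N₂: 3249 (inert)
  CO₂: 0 + 2(122.3) = 244.6
  H₂O: 0 + 3(122.3) = 366.9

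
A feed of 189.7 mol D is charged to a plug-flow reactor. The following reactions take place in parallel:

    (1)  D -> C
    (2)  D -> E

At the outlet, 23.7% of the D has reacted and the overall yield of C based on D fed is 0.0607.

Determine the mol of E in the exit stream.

33.4 mol

Yield of C: 1ξ₁ / 189.7 = 0.0607 → ξ₁ = 11.51 mol.
Conversion of D: 1ξ₁ + 1ξ₂ = 0.237 × 189.7 = 44.96 → ξ₂ = 33.44 mol.
Outlet amounts (n = n₀ + Σ ν·ξ):
  D: 189.7 − 1(11.51) − 1(33.44) = 144.7
  C: 0 + 1(11.51) = 11.51
  E: 0 + 1(33.44) = 33.44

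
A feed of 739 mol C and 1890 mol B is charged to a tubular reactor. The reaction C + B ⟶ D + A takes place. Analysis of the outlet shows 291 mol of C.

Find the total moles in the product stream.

For C: n = n₀ − 1ξ → 291 = 739 − 1ξ, giving ξ = 448 mol.
Outlet amounts (n = n₀ + ν ξ):
  C: 739 − 1(448) = 291
  B: 1890 − 1(448) = 1442
  D: 0 + 1(448) = 448
  A: 0 + 1(448) = 448
Total out = 291 + 1442 + 448 + 448 = 2629 mol.

2630 mol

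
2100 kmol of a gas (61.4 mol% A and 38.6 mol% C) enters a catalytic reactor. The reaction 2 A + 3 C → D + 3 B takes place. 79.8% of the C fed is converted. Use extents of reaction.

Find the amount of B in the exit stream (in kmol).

C reacted = 0.798 × 810.6 = 646.9 kmol; ν_C = −3, so ξ = 646.9/3 = 215.6 kmol.
Outlet amounts (n = n₀ + ν ξ):
  A: 1289 − 2(215.6) = 858.2
  C: 810.6 − 3(215.6) = 163.7
  D: 0 + 1(215.6) = 215.6
  B: 0 + 3(215.6) = 646.9

647 kmol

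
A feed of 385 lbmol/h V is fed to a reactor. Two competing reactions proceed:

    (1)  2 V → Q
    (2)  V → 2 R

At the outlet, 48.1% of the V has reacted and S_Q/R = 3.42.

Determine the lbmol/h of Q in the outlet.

86.3 lbmol/h

Conversion of V: V consumed = 0.481 × 385 = 185.2 lbmol/h = 2ξ₁ + 1ξ₂.
Selectivity: 1ξ₁ / (2ξ₂) = 3.42 → ξ₁ = 6.84 ξ₂.
Substitute: (2·6.84 + 1) ξ₂ = 185.2 → ξ₂ = 12.61 lbmol/h, ξ₁ = 86.29 lbmol/h.
Outlet amounts (n = n₀ + Σ ν·ξ):
  V: 385 − 2(86.29) − 1(12.61) = 199.8
  Q: 0 + 1(86.29) = 86.29
  R: 0 + 2(12.61) = 25.23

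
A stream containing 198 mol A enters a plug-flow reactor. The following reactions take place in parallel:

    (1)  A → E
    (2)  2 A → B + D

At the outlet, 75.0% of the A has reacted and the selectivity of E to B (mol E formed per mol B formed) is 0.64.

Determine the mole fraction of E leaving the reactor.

0.182

Conversion of A: A consumed = 0.75 × 198 = 148.5 mol = 1ξ₁ + 2ξ₂.
Selectivity: 1ξ₁ / (1ξ₂) = 0.64 → ξ₁ = 0.64 ξ₂.
Substitute: (1·0.64 + 2) ξ₂ = 148.5 → ξ₂ = 56.25 mol, ξ₁ = 36 mol.
Outlet amounts (n = n₀ + Σ ν·ξ):
  A: 198 − 1(36) − 2(56.25) = 49.5
  E: 0 + 1(36) = 36
  B: 0 + 1(56.25) = 56.25
  D: 0 + 1(56.25) = 56.25
Total out = 198 mol; y_E = 36 / 198 = 0.1818.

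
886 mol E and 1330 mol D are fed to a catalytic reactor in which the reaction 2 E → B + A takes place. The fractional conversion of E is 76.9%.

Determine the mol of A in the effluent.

E reacted = 0.769 × 886 = 681.3 mol; ν_E = −2, so ξ = 681.3/2 = 340.7 mol.
Outlet amounts (n = n₀ + ν ξ):
  E: 886 − 2(340.7) = 204.7
  B: 0 + 1(340.7) = 340.7
  A: 0 + 1(340.7) = 340.7
  D: 1330 (inert)

341 mol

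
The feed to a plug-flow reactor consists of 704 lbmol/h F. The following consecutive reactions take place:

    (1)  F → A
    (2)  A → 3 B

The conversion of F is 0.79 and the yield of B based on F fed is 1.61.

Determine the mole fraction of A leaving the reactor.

0.122

Conversion of F: F consumed = 1ξ₁ = 0.79 × 704 → ξ₁ = 556.2 lbmol/h.
Yield of B: 3ξ₂ / 704 = 1.61 → ξ₂ = 377.8 lbmol/h.
Outlet amounts (n = n₀ + Σ ν·ξ):
  F: 704 − 1(556.2) = 147.8
  A: 0 + 1(556.2) − 1(377.8) = 178.3
  B: 0 + 3(377.8) = 1133
Total out = 1460 lbmol/h; y_A = 178.3 / 1460 = 0.1222.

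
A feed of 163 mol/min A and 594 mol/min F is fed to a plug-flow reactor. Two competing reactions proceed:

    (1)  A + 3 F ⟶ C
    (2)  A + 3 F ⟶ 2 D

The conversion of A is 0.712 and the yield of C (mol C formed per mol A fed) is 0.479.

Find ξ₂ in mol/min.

Yield of C: 1ξ₁ / 163 = 0.479 → ξ₁ = 78.08 mol/min.
Conversion of A: 1ξ₁ + 1ξ₂ = 0.712 × 163 = 116.1 → ξ₂ = 37.98 mol/min.
Outlet amounts (n = n₀ + Σ ν·ξ):
  A: 163 − 1(78.08) − 1(37.98) = 46.94
  F: 594 − 3(78.08) − 3(37.98) = 245.8
  C: 0 + 1(78.08) = 78.08
  D: 0 + 2(37.98) = 75.96

ξ₂ = 38 mol/min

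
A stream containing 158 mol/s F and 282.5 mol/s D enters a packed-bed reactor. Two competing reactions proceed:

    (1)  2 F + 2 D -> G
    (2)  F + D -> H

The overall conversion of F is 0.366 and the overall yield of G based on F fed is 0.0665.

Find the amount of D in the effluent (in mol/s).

225 mol/s

Yield of G: 1ξ₁ / 158 = 0.0665 → ξ₁ = 10.51 mol/s.
Conversion of F: 2ξ₁ + 1ξ₂ = 0.366 × 158 = 57.83 → ξ₂ = 36.81 mol/s.
Outlet amounts (n = n₀ + Σ ν·ξ):
  F: 158 − 2(10.51) − 1(36.81) = 100.2
  D: 282.5 − 2(10.51) − 1(36.81) = 224.7
  G: 0 + 1(10.51) = 10.51
  H: 0 + 1(36.81) = 36.81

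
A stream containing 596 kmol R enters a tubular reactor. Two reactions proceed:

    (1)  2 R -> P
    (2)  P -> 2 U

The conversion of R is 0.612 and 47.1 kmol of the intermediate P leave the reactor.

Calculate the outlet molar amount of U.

Conversion of R: R consumed = 2ξ₁ = 0.612 × 596 → ξ₁ = 182.4 kmol.
P balance: n_P = 0 + 1ξ₁ − 1ξ₂ = 47.1 → ξ₂ = (1·182.4 − 47.1)/1 = 135.3 kmol.
Outlet amounts (n = n₀ + Σ ν·ξ):
  R: 596 − 2(182.4) = 231.2
  P: 0 + 1(182.4) − 1(135.3) = 47.1
  U: 0 + 2(135.3) = 270.6

271 kmol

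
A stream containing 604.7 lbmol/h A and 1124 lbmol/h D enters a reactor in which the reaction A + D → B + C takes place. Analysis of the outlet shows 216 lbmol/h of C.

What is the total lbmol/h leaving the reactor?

1730 lbmol/h

For C: n = n₀ + 1ξ → 216 = 0 + 1ξ, giving ξ = 216 lbmol/h.
Outlet amounts (n = n₀ + ν ξ):
  A: 604.7 − 1(216) = 388.7
  D: 1124 − 1(216) = 908
  B: 0 + 1(216) = 216
  C: 0 + 1(216) = 216
Total out = 388.7 + 908 + 216 + 216 = 1729 lbmol/h.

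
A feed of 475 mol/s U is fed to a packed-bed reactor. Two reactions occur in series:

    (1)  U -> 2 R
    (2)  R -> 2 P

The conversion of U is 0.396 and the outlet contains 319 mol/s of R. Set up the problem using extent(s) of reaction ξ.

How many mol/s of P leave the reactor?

114 mol/s

Conversion of U: U consumed = 1ξ₁ = 0.396 × 475 → ξ₁ = 188.1 mol/s.
R balance: n_R = 0 + 2ξ₁ − 1ξ₂ = 319 → ξ₂ = (2·188.1 − 319)/1 = 57.2 mol/s.
Outlet amounts (n = n₀ + Σ ν·ξ):
  U: 475 − 1(188.1) = 286.9
  R: 0 + 2(188.1) − 1(57.2) = 319
  P: 0 + 2(57.2) = 114.4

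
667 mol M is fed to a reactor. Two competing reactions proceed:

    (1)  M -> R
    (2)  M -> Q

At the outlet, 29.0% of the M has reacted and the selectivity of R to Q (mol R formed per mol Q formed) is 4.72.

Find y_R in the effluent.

0.239

Conversion of M: M consumed = 0.29 × 667 = 193.4 mol = 1ξ₁ + 1ξ₂.
Selectivity: 1ξ₁ / (1ξ₂) = 4.72 → ξ₁ = 4.72 ξ₂.
Substitute: (1·4.72 + 1) ξ₂ = 193.4 → ξ₂ = 33.82 mol, ξ₁ = 159.6 mol.
Outlet amounts (n = n₀ + Σ ν·ξ):
  M: 667 − 1(159.6) − 1(33.82) = 473.6
  R: 0 + 1(159.6) = 159.6
  Q: 0 + 1(33.82) = 33.82
Total out = 667 mol; y_R = 159.6 / 667 = 0.2393.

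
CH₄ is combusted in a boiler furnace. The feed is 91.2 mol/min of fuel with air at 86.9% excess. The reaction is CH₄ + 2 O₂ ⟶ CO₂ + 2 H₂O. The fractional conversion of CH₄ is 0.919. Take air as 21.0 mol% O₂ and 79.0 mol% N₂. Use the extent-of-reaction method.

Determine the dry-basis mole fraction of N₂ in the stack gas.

Stoichiometric O₂ = 2 × 91.2 = 182.4 mol/min; O₂ fed = 182.4 × 1.869 = 340.9 mol/min.
N₂ fed = 340.9 × 79/21 = 1282 mol/min.
Fuel reacted = 0.919 × 91.2 → ξ = 83.81 mol/min.
Outlet (n = n₀ + ν ξ):
  CH₄: 91.2 − 1(83.81) = 7.387
  O₂: 340.9 − 2(83.81) = 173.3
  N₂: 1282 (inert)
  CO₂: 0 + 1(83.81) = 83.81
  H₂O: 0 + 2(83.81) = 167.6
Dry total = 1547 mol/min; y_N₂ (dry) = 1282 / 1547 = 0.829.

0.829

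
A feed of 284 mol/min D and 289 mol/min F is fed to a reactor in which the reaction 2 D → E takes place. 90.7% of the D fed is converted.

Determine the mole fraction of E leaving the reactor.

D reacted = 0.907 × 284 = 257.6 mol/min; ν_D = −2, so ξ = 257.6/2 = 128.8 mol/min.
Outlet amounts (n = n₀ + ν ξ):
  D: 284 − 2(128.8) = 26.41
  E: 0 + 1(128.8) = 128.8
  F: 289 (inert)
Total out = 444.2 mol/min; y_E = 128.8 / 444.2 = 0.2899.

0.29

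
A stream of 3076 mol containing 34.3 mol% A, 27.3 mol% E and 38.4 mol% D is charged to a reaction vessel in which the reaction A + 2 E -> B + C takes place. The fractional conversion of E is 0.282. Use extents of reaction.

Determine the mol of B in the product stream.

E reacted = 0.282 × 839.7 = 236.8 mol; ν_E = −2, so ξ = 236.8/2 = 118.4 mol.
Outlet amounts (n = n₀ + ν ξ):
  A: 1055 − 1(118.4) = 936.7
  E: 839.7 − 2(118.4) = 602.9
  B: 0 + 1(118.4) = 118.4
  C: 0 + 1(118.4) = 118.4
  D: 1181 (inert)

118 mol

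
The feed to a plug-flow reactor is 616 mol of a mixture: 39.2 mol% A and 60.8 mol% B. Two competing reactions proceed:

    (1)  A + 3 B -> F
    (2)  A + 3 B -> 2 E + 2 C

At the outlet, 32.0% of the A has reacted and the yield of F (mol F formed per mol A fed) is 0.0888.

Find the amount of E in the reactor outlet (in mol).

112 mol

Yield of F: 1ξ₁ / 241.5 = 0.0888 → ξ₁ = 21.44 mol.
Conversion of A: 1ξ₁ + 1ξ₂ = 0.32 × 241.5 = 77.27 → ξ₂ = 55.83 mol.
Outlet amounts (n = n₀ + Σ ν·ξ):
  A: 241.5 − 1(21.44) − 1(55.83) = 164.2
  B: 374.5 − 3(21.44) − 3(55.83) = 142.7
  F: 0 + 1(21.44) = 21.44
  E: 0 + 2(55.83) = 111.7
  C: 0 + 2(55.83) = 111.7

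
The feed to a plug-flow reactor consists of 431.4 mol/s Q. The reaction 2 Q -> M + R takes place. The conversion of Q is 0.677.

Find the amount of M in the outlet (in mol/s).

146 mol/s

Q reacted = 0.677 × 431.4 = 292.1 mol/s; ν_Q = −2, so ξ = 292.1/2 = 146 mol/s.
Outlet amounts (n = n₀ + ν ξ):
  Q: 431.4 − 2(146) = 139.3
  M: 0 + 1(146) = 146
  R: 0 + 1(146) = 146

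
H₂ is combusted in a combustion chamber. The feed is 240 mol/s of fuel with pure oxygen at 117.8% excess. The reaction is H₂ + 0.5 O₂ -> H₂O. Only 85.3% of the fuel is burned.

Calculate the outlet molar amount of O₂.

Stoichiometric O₂ = 0.5 × 240 = 120 mol/s; O₂ fed = 120 × 2.178 = 261.4 mol/s.
Fuel reacted = 0.853 × 240 → ξ = 204.7 mol/s.
Outlet (n = n₀ + ν ξ):
  H₂: 240 − 1(204.7) = 35.28
  O₂: 261.4 − 0.5(204.7) = 159
  H₂O: 0 + 1(204.7) = 204.7

159 mol/s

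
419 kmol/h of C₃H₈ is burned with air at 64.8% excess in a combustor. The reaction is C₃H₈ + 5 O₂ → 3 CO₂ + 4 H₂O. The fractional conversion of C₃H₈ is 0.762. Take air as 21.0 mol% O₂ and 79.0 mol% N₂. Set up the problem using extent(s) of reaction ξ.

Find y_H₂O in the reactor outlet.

Stoichiometric O₂ = 5 × 419 = 2095 kmol/h; O₂ fed = 2095 × 1.648 = 3453 kmol/h.
N₂ fed = 3453 × 79/21 = 12990 kmol/h.
Fuel reacted = 0.762 × 419 → ξ = 319.3 kmol/h.
Outlet (n = n₀ + ν ξ):
  C₃H₈: 419 − 1(319.3) = 99.72
  O₂: 3453 − 5(319.3) = 1856
  N₂: 12990 (inert)
  CO₂: 0 + 3(319.3) = 957.8
  H₂O: 0 + 4(319.3) = 1277
Total out = 17180 kmol/h; y_H₂O = 1277 / 17180 = 0.07434.

0.0743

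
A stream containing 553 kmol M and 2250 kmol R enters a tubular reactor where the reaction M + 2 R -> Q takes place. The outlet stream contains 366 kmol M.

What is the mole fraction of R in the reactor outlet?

For M: n = n₀ − 1ξ → 366 = 553 − 1ξ, giving ξ = 187 kmol.
Outlet amounts (n = n₀ + ν ξ):
  M: 553 − 1(187) = 366
  R: 2250 − 2(187) = 1876
  Q: 0 + 1(187) = 187
Total out = 2429 kmol; y_R = 1876 / 2429 = 0.7723.

0.772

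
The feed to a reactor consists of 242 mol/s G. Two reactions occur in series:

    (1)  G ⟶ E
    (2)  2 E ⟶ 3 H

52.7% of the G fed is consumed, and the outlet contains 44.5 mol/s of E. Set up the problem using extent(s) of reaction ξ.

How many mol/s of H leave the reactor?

Conversion of G: G consumed = 1ξ₁ = 0.527 × 242 → ξ₁ = 127.5 mol/s.
E balance: n_E = 0 + 1ξ₁ − 2ξ₂ = 44.5 → ξ₂ = (1·127.5 − 44.5)/2 = 41.52 mol/s.
Outlet amounts (n = n₀ + Σ ν·ξ):
  G: 242 − 1(127.5) = 114.5
  E: 0 + 1(127.5) − 2(41.52) = 44.5
  H: 0 + 3(41.52) = 124.6

125 mol/s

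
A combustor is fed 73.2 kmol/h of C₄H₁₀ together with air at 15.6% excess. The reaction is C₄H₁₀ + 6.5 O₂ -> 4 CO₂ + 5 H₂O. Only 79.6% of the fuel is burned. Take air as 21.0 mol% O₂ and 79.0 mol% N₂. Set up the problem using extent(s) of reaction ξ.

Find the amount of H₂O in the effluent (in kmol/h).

291 kmol/h

Stoichiometric O₂ = 6.5 × 73.2 = 475.8 kmol/h; O₂ fed = 475.8 × 1.156 = 550 kmol/h.
N₂ fed = 550 × 79/21 = 2069 kmol/h.
Fuel reacted = 0.796 × 73.2 → ξ = 58.27 kmol/h.
Outlet (n = n₀ + ν ξ):
  C₄H₁₀: 73.2 − 1(58.27) = 14.93
  O₂: 550 − 6.5(58.27) = 171.3
  N₂: 2069 (inert)
  CO₂: 0 + 4(58.27) = 233.1
  H₂O: 0 + 5(58.27) = 291.3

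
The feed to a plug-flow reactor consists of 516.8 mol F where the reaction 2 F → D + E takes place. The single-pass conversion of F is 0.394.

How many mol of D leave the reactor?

F reacted = 0.394 × 516.8 = 203.6 mol; ν_F = −2, so ξ = 203.6/2 = 101.8 mol.
Outlet amounts (n = n₀ + ν ξ):
  F: 516.8 − 2(101.8) = 313.2
  D: 0 + 1(101.8) = 101.8
  E: 0 + 1(101.8) = 101.8

102 mol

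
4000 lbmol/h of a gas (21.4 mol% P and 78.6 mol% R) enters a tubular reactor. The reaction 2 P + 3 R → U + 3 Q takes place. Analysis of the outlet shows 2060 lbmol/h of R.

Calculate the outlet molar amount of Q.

For R: n = n₀ − 3ξ → 2060 = 3144 − 3ξ, giving ξ = 361.3 lbmol/h.
Outlet amounts (n = n₀ + ν ξ):
  P: 856 − 2(361.3) = 133.3
  R: 3144 − 3(361.3) = 2060
  U: 0 + 1(361.3) = 361.3
  Q: 0 + 3(361.3) = 1084

1080 lbmol/h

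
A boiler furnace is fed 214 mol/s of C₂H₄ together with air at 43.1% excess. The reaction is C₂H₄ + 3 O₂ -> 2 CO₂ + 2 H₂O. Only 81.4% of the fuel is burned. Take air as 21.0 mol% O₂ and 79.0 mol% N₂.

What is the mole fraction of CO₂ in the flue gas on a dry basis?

0.0822

Stoichiometric O₂ = 3 × 214 = 642 mol/s; O₂ fed = 642 × 1.431 = 918.7 mol/s.
N₂ fed = 918.7 × 79/21 = 3456 mol/s.
Fuel reacted = 0.814 × 214 → ξ = 174.2 mol/s.
Outlet (n = n₀ + ν ξ):
  C₂H₄: 214 − 1(174.2) = 39.8
  O₂: 918.7 − 3(174.2) = 396.1
  N₂: 3456 (inert)
  CO₂: 0 + 2(174.2) = 348.4
  H₂O: 0 + 2(174.2) = 348.4
Dry total = 4240 mol/s; y_CO₂ (dry) = 348.4 / 4240 = 0.08216.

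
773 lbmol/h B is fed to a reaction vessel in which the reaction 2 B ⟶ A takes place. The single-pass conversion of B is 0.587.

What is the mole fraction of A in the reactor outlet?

0.415

B reacted = 0.587 × 773 = 453.8 lbmol/h; ν_B = −2, so ξ = 453.8/2 = 226.9 lbmol/h.
Outlet amounts (n = n₀ + ν ξ):
  B: 773 − 2(226.9) = 319.2
  A: 0 + 1(226.9) = 226.9
Total out = 546.1 lbmol/h; y_A = 226.9 / 546.1 = 0.4154.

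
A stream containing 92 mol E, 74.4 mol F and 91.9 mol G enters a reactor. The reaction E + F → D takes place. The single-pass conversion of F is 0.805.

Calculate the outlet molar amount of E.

32.1 mol

F reacted = 0.805 × 74.4 = 59.89 mol; ν_F = −1, so ξ = 59.89/1 = 59.89 mol.
Outlet amounts (n = n₀ + ν ξ):
  E: 92 − 1(59.89) = 32.11
  F: 74.4 − 1(59.89) = 14.51
  D: 0 + 1(59.89) = 59.89
  G: 91.9 (inert)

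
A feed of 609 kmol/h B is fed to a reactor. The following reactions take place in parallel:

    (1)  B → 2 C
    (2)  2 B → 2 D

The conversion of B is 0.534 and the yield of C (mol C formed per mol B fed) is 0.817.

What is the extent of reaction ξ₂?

ξ₂ = 38.2 kmol/h

Yield of C: 2ξ₁ / 609 = 0.817 → ξ₁ = 248.8 kmol/h.
Conversion of B: 1ξ₁ + 2ξ₂ = 0.534 × 609 = 325.2 → ξ₂ = 38.21 kmol/h.
Outlet amounts (n = n₀ + Σ ν·ξ):
  B: 609 − 1(248.8) − 2(38.21) = 283.8
  C: 0 + 2(248.8) = 497.6
  D: 0 + 2(38.21) = 76.43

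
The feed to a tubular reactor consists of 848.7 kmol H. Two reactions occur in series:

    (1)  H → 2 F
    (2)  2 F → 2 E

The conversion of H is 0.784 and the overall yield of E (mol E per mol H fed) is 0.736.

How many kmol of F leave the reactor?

Conversion of H: H consumed = 1ξ₁ = 0.784 × 848.7 → ξ₁ = 665.4 kmol.
Yield of E: 2ξ₂ / 848.7 = 0.736 → ξ₂ = 312.3 kmol.
Outlet amounts (n = n₀ + Σ ν·ξ):
  H: 848.7 − 1(665.4) = 183.3
  F: 0 + 2(665.4) − 2(312.3) = 706.1
  E: 0 + 2(312.3) = 624.6

706 kmol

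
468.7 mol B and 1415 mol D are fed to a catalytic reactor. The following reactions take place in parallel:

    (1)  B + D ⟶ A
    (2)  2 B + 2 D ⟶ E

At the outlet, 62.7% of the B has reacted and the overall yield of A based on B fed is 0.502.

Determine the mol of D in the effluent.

Yield of A: 1ξ₁ / 468.7 = 0.502 → ξ₁ = 235.3 mol.
Conversion of B: 1ξ₁ + 2ξ₂ = 0.627 × 468.7 = 293.9 → ξ₂ = 29.29 mol.
Outlet amounts (n = n₀ + Σ ν·ξ):
  B: 468.7 − 1(235.3) − 2(29.29) = 174.8
  D: 1415 − 1(235.3) − 2(29.29) = 1121
  A: 0 + 1(235.3) = 235.3
  E: 0 + 1(29.29) = 29.29

1120 mol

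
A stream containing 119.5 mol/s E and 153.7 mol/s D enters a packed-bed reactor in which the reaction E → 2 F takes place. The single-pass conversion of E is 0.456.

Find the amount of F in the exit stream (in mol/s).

E reacted = 0.456 × 119.5 = 54.49 mol/s; ν_E = −1, so ξ = 54.49/1 = 54.49 mol/s.
Outlet amounts (n = n₀ + ν ξ):
  E: 119.5 − 1(54.49) = 65.01
  F: 0 + 2(54.49) = 109
  D: 153.7 (inert)

109 mol/s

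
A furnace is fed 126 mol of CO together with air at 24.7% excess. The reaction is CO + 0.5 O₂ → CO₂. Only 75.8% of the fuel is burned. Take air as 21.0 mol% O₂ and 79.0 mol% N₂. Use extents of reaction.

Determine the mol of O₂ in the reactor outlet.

30.8 mol

Stoichiometric O₂ = 0.5 × 126 = 63 mol; O₂ fed = 63 × 1.247 = 78.56 mol.
N₂ fed = 78.56 × 79/21 = 295.5 mol.
Fuel reacted = 0.758 × 126 → ξ = 95.51 mol.
Outlet (n = n₀ + ν ξ):
  CO: 126 − 1(95.51) = 30.49
  O₂: 78.56 − 0.5(95.51) = 30.81
  N₂: 295.5 (inert)
  CO₂: 0 + 1(95.51) = 95.51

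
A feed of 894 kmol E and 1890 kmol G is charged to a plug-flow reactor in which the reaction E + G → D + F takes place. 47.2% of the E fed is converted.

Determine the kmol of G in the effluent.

1470 kmol

E reacted = 0.472 × 894 = 422 kmol; ν_E = −1, so ξ = 422/1 = 422 kmol.
Outlet amounts (n = n₀ + ν ξ):
  E: 894 − 1(422) = 472
  G: 1890 − 1(422) = 1468
  D: 0 + 1(422) = 422
  F: 0 + 1(422) = 422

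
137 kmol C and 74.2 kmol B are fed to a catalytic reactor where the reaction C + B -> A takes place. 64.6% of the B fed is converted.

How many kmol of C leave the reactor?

89.1 kmol

B reacted = 0.646 × 74.2 = 47.93 kmol; ν_B = −1, so ξ = 47.93/1 = 47.93 kmol.
Outlet amounts (n = n₀ + ν ξ):
  C: 137 − 1(47.93) = 89.07
  B: 74.2 − 1(47.93) = 26.27
  A: 0 + 1(47.93) = 47.93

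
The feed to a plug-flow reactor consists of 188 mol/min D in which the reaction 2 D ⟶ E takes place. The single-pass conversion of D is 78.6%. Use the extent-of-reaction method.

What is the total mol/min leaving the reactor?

114 mol/min

D reacted = 0.786 × 188 = 147.8 mol/min; ν_D = −2, so ξ = 147.8/2 = 73.88 mol/min.
Outlet amounts (n = n₀ + ν ξ):
  D: 188 − 2(73.88) = 40.23
  E: 0 + 1(73.88) = 73.88
Total out = 40.23 + 73.88 = 114.1 mol/min.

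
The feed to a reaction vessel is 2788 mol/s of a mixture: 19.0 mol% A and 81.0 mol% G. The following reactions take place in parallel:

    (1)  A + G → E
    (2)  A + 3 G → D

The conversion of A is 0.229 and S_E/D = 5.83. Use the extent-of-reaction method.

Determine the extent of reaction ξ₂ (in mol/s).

Conversion of A: A consumed = 0.229 × 529.7 = 121.3 mol/s = 1ξ₁ + 1ξ₂.
Selectivity: 1ξ₁ / (1ξ₂) = 5.83 → ξ₁ = 5.83 ξ₂.
Substitute: (1·5.83 + 1) ξ₂ = 121.3 → ξ₂ = 17.76 mol/s, ξ₁ = 103.5 mol/s.
Outlet amounts (n = n₀ + Σ ν·ξ):
  A: 529.7 − 1(103.5) − 1(17.76) = 408.4
  G: 2258 − 1(103.5) − 3(17.76) = 2101
  E: 0 + 1(103.5) = 103.5
  D: 0 + 1(17.76) = 17.76

ξ₂ = 17.8 mol/s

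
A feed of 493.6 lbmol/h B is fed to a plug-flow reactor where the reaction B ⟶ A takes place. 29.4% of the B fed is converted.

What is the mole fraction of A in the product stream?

B reacted = 0.294 × 493.6 = 145.1 lbmol/h; ν_B = −1, so ξ = 145.1/1 = 145.1 lbmol/h.
Outlet amounts (n = n₀ + ν ξ):
  B: 493.6 − 1(145.1) = 348.5
  A: 0 + 1(145.1) = 145.1
Total out = 493.6 lbmol/h; y_A = 145.1 / 493.6 = 0.294.

0.294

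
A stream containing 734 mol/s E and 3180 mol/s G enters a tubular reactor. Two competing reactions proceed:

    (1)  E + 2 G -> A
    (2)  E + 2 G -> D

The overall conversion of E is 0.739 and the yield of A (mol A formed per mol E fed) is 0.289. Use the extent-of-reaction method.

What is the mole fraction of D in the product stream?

Yield of A: 1ξ₁ / 734 = 0.289 → ξ₁ = 212.1 mol/s.
Conversion of E: 1ξ₁ + 1ξ₂ = 0.739 × 734 = 542.4 → ξ₂ = 330.3 mol/s.
Outlet amounts (n = n₀ + Σ ν·ξ):
  E: 734 − 1(212.1) − 1(330.3) = 191.6
  G: 3180 − 2(212.1) − 2(330.3) = 2095
  A: 0 + 1(212.1) = 212.1
  D: 0 + 1(330.3) = 330.3
Total out = 2829 mol/s; y_D = 330.3 / 2829 = 0.1167.

0.117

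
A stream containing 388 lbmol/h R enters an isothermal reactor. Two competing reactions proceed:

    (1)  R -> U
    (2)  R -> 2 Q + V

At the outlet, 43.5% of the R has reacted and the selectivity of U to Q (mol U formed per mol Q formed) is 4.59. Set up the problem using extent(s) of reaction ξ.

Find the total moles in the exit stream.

Conversion of R: R consumed = 0.435 × 388 = 168.8 lbmol/h = 1ξ₁ + 1ξ₂.
Selectivity: 1ξ₁ / (2ξ₂) = 4.59 → ξ₁ = 9.18 ξ₂.
Substitute: (1·9.18 + 1) ξ₂ = 168.8 → ξ₂ = 16.58 lbmol/h, ξ₁ = 152.2 lbmol/h.
Outlet amounts (n = n₀ + Σ ν·ξ):
  R: 388 − 1(152.2) − 1(16.58) = 219.2
  U: 0 + 1(152.2) = 152.2
  Q: 0 + 2(16.58) = 33.16
  V: 0 + 1(16.58) = 16.58
Total out = 219.2 + 152.2 + 33.16 + 16.58 = 421.2 lbmol/h.

421 lbmol/h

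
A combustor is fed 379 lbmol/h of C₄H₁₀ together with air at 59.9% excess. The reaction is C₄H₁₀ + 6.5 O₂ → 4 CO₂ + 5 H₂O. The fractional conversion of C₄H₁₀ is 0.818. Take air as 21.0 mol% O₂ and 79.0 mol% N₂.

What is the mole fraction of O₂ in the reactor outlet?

Stoichiometric O₂ = 6.5 × 379 = 2464 lbmol/h; O₂ fed = 2464 × 1.599 = 3939 lbmol/h.
N₂ fed = 3939 × 79/21 = 14820 lbmol/h.
Fuel reacted = 0.818 × 379 → ξ = 310 lbmol/h.
Outlet (n = n₀ + ν ξ):
  C₄H₁₀: 379 − 1(310) = 68.98
  O₂: 3939 − 6.5(310) = 1924
  N₂: 14820 (inert)
  CO₂: 0 + 4(310) = 1240
  H₂O: 0 + 5(310) = 1550
Total out = 19600 lbmol/h; y_O₂ = 1924 / 19600 = 0.09815.

0.0982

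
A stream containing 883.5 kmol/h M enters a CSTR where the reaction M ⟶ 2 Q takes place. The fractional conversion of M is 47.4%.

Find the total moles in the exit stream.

1300 kmol/h

M reacted = 0.474 × 883.5 = 418.8 kmol/h; ν_M = −1, so ξ = 418.8/1 = 418.8 kmol/h.
Outlet amounts (n = n₀ + ν ξ):
  M: 883.5 − 1(418.8) = 464.7
  Q: 0 + 2(418.8) = 837.6
Total out = 464.7 + 837.6 = 1302 kmol/h.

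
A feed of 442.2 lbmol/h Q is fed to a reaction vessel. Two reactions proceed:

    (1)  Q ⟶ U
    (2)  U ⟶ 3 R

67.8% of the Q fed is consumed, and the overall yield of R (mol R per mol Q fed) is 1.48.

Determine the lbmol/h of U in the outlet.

Conversion of Q: Q consumed = 1ξ₁ = 0.678 × 442.2 → ξ₁ = 299.8 lbmol/h.
Yield of R: 3ξ₂ / 442.2 = 1.48 → ξ₂ = 218.2 lbmol/h.
Outlet amounts (n = n₀ + Σ ν·ξ):
  Q: 442.2 − 1(299.8) = 142.4
  U: 0 + 1(299.8) − 1(218.2) = 81.66
  R: 0 + 3(218.2) = 654.5

81.7 lbmol/h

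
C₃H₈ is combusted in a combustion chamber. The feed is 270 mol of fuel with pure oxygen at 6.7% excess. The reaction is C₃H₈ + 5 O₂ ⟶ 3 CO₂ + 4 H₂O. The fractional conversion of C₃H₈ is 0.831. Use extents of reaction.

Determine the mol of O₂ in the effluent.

319 mol

Stoichiometric O₂ = 5 × 270 = 1350 mol; O₂ fed = 1350 × 1.067 = 1440 mol.
Fuel reacted = 0.831 × 270 → ξ = 224.4 mol.
Outlet (n = n₀ + ν ξ):
  C₃H₈: 270 − 1(224.4) = 45.63
  O₂: 1440 − 5(224.4) = 318.6
  CO₂: 0 + 3(224.4) = 673.1
  H₂O: 0 + 4(224.4) = 897.5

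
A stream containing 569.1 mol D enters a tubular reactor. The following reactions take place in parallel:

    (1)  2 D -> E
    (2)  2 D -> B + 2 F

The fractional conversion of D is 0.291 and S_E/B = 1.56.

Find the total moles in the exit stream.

Conversion of D: D consumed = 0.291 × 569.1 = 165.6 mol = 2ξ₁ + 2ξ₂.
Selectivity: 1ξ₁ / (1ξ₂) = 1.56 → ξ₁ = 1.56 ξ₂.
Substitute: (2·1.56 + 2) ξ₂ = 165.6 → ξ₂ = 32.35 mol, ξ₁ = 50.46 mol.
Outlet amounts (n = n₀ + Σ ν·ξ):
  D: 569.1 − 2(50.46) − 2(32.35) = 403.5
  E: 0 + 1(50.46) = 50.46
  B: 0 + 1(32.35) = 32.35
  F: 0 + 2(32.35) = 64.69
Total out = 403.5 + 50.46 + 32.35 + 64.69 = 551 mol.

551 mol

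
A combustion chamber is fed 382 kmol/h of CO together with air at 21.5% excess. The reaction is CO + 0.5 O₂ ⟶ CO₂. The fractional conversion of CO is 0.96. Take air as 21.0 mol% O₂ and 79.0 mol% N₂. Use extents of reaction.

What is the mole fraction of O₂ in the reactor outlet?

Stoichiometric O₂ = 0.5 × 382 = 191 kmol/h; O₂ fed = 191 × 1.215 = 232.1 kmol/h.
N₂ fed = 232.1 × 79/21 = 873 kmol/h.
Fuel reacted = 0.96 × 382 → ξ = 366.7 kmol/h.
Outlet (n = n₀ + ν ξ):
  CO: 382 − 1(366.7) = 15.28
  O₂: 232.1 − 0.5(366.7) = 48.71
  N₂: 873 (inert)
  CO₂: 0 + 1(366.7) = 366.7
Total out = 1304 kmol/h; y_O₂ = 48.71 / 1304 = 0.03736.

0.0374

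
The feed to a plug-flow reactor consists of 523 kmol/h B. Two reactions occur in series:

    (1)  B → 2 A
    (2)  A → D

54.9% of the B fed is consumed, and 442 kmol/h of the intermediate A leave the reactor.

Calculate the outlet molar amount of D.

Conversion of B: B consumed = 1ξ₁ = 0.549 × 523 → ξ₁ = 287.1 kmol/h.
A balance: n_A = 0 + 2ξ₁ − 1ξ₂ = 442 → ξ₂ = (2·287.1 − 442)/1 = 132.3 kmol/h.
Outlet amounts (n = n₀ + Σ ν·ξ):
  B: 523 − 1(287.1) = 235.9
  A: 0 + 2(287.1) − 1(132.3) = 442
  D: 0 + 1(132.3) = 132.3

132 kmol/h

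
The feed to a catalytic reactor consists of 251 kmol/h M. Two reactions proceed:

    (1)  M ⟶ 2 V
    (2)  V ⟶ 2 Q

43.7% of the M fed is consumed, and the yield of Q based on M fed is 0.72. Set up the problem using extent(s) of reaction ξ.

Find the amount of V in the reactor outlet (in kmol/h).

Conversion of M: M consumed = 1ξ₁ = 0.437 × 251 → ξ₁ = 109.7 kmol/h.
Yield of Q: 2ξ₂ / 251 = 0.72 → ξ₂ = 90.36 kmol/h.
Outlet amounts (n = n₀ + Σ ν·ξ):
  M: 251 − 1(109.7) = 141.3
  V: 0 + 2(109.7) − 1(90.36) = 129
  Q: 0 + 2(90.36) = 180.7

129 kmol/h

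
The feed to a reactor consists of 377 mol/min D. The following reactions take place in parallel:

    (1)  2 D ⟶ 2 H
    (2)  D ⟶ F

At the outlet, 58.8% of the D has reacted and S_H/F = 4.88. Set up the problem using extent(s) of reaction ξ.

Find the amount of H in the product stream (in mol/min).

184 mol/min

Conversion of D: D consumed = 0.588 × 377 = 221.7 mol/min = 2ξ₁ + 1ξ₂.
Selectivity: 2ξ₁ / (1ξ₂) = 4.88 → ξ₁ = 2.44 ξ₂.
Substitute: (2·2.44 + 1) ξ₂ = 221.7 → ξ₂ = 37.7 mol/min, ξ₁ = 91.99 mol/min.
Outlet amounts (n = n₀ + Σ ν·ξ):
  D: 377 − 2(91.99) − 1(37.7) = 155.3
  H: 0 + 2(91.99) = 184
  F: 0 + 1(37.7) = 37.7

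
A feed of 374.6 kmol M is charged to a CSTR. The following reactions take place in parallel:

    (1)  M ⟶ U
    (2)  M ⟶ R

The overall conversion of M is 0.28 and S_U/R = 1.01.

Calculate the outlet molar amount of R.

Conversion of M: M consumed = 0.28 × 374.6 = 104.9 kmol = 1ξ₁ + 1ξ₂.
Selectivity: 1ξ₁ / (1ξ₂) = 1.01 → ξ₁ = 1.01 ξ₂.
Substitute: (1·1.01 + 1) ξ₂ = 104.9 → ξ₂ = 52.18 kmol, ξ₁ = 52.7 kmol.
Outlet amounts (n = n₀ + Σ ν·ξ):
  M: 374.6 − 1(52.7) − 1(52.18) = 269.7
  U: 0 + 1(52.7) = 52.7
  R: 0 + 1(52.18) = 52.18

52.2 kmol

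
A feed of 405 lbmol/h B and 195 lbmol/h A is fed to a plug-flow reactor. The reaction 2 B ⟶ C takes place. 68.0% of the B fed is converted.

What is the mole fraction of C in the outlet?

B reacted = 0.68 × 405 = 275.4 lbmol/h; ν_B = −2, so ξ = 275.4/2 = 137.7 lbmol/h.
Outlet amounts (n = n₀ + ν ξ):
  B: 405 − 2(137.7) = 129.6
  C: 0 + 1(137.7) = 137.7
  A: 195 (inert)
Total out = 462.3 lbmol/h; y_C = 137.7 / 462.3 = 0.2979.

0.298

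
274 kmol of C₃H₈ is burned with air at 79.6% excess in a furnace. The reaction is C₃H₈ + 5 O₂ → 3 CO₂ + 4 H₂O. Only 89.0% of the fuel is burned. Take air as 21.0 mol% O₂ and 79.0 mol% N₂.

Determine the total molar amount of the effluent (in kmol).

12200 kmol

Stoichiometric O₂ = 5 × 274 = 1370 kmol; O₂ fed = 1370 × 1.796 = 2461 kmol.
N₂ fed = 2461 × 79/21 = 9256 kmol.
Fuel reacted = 0.89 × 274 → ξ = 243.9 kmol.
Outlet (n = n₀ + ν ξ):
  C₃H₈: 274 − 1(243.9) = 30.14
  O₂: 2461 − 5(243.9) = 1241
  N₂: 9256 (inert)
  CO₂: 0 + 3(243.9) = 731.6
  H₂O: 0 + 4(243.9) = 975.4
Total out = 30.14 + 1241 + 9256 + 731.6 + 975.4 = 12230 kmol.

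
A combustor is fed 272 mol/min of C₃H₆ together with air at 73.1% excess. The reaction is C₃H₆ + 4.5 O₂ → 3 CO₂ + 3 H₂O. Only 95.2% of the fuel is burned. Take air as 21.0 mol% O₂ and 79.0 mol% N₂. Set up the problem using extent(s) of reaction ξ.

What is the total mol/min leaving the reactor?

10500 mol/min

Stoichiometric O₂ = 4.5 × 272 = 1224 mol/min; O₂ fed = 1224 × 1.731 = 2119 mol/min.
N₂ fed = 2119 × 79/21 = 7971 mol/min.
Fuel reacted = 0.952 × 272 → ξ = 258.9 mol/min.
Outlet (n = n₀ + ν ξ):
  C₃H₆: 272 − 1(258.9) = 13.06
  O₂: 2119 − 4.5(258.9) = 953.5
  N₂: 7971 (inert)
  CO₂: 0 + 3(258.9) = 776.8
  H₂O: 0 + 3(258.9) = 776.8
Total out = 13.06 + 953.5 + 7971 + 776.8 + 776.8 = 10490 mol/min.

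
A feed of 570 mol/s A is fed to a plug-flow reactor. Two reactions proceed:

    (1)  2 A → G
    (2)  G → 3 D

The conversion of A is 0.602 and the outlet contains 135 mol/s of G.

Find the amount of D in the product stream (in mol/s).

110 mol/s

Conversion of A: A consumed = 2ξ₁ = 0.602 × 570 → ξ₁ = 171.6 mol/s.
G balance: n_G = 0 + 1ξ₁ − 1ξ₂ = 135 → ξ₂ = (1·171.6 − 135)/1 = 36.57 mol/s.
Outlet amounts (n = n₀ + Σ ν·ξ):
  A: 570 − 2(171.6) = 226.9
  G: 0 + 1(171.6) − 1(36.57) = 135
  D: 0 + 3(36.57) = 109.7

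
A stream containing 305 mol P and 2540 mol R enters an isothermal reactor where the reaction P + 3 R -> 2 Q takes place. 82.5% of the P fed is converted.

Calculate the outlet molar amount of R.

1790 mol

P reacted = 0.825 × 305 = 251.6 mol; ν_P = −1, so ξ = 251.6/1 = 251.6 mol.
Outlet amounts (n = n₀ + ν ξ):
  P: 305 − 1(251.6) = 53.38
  R: 2540 − 3(251.6) = 1785
  Q: 0 + 2(251.6) = 503.2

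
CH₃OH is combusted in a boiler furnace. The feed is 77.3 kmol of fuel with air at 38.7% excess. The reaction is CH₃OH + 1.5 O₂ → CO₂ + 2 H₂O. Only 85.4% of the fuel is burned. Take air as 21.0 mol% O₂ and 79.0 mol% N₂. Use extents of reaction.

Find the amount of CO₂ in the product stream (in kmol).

66 kmol

Stoichiometric O₂ = 1.5 × 77.3 = 115.9 kmol; O₂ fed = 115.9 × 1.387 = 160.8 kmol.
N₂ fed = 160.8 × 79/21 = 605 kmol.
Fuel reacted = 0.854 × 77.3 → ξ = 66.01 kmol.
Outlet (n = n₀ + ν ξ):
  CH₃OH: 77.3 − 1(66.01) = 11.29
  O₂: 160.8 − 1.5(66.01) = 61.8
  N₂: 605 (inert)
  CO₂: 0 + 1(66.01) = 66.01
  H₂O: 0 + 2(66.01) = 132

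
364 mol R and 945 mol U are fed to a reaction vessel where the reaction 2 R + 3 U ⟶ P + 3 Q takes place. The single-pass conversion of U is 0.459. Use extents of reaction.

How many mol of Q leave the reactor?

434 mol

U reacted = 0.459 × 945 = 433.8 mol; ν_U = −3, so ξ = 433.8/3 = 144.6 mol.
Outlet amounts (n = n₀ + ν ξ):
  R: 364 − 2(144.6) = 74.83
  U: 945 − 3(144.6) = 511.2
  P: 0 + 1(144.6) = 144.6
  Q: 0 + 3(144.6) = 433.8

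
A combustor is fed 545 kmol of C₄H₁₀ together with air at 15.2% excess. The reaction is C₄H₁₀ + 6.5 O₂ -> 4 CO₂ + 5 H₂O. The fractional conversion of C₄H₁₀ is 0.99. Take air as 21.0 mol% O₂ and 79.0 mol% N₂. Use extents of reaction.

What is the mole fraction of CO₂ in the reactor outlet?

0.104

Stoichiometric O₂ = 6.5 × 545 = 3542 kmol; O₂ fed = 3542 × 1.152 = 4081 kmol.
N₂ fed = 4081 × 79/21 = 15350 kmol.
Fuel reacted = 0.99 × 545 → ξ = 539.5 kmol.
Outlet (n = n₀ + ν ξ):
  C₄H₁₀: 545 − 1(539.5) = 5.45
  O₂: 4081 − 6.5(539.5) = 573.9
  N₂: 15350 (inert)
  CO₂: 0 + 4(539.5) = 2158
  H₂O: 0 + 5(539.5) = 2698
Total out = 20790 kmol; y_CO₂ = 2158 / 20790 = 0.1038.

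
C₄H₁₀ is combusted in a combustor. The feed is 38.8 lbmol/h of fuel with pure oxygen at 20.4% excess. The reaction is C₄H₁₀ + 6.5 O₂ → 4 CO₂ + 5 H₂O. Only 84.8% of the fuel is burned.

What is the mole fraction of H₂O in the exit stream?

0.42

Stoichiometric O₂ = 6.5 × 38.8 = 252.2 lbmol/h; O₂ fed = 252.2 × 1.204 = 303.6 lbmol/h.
Fuel reacted = 0.848 × 38.8 → ξ = 32.9 lbmol/h.
Outlet (n = n₀ + ν ξ):
  C₄H₁₀: 38.8 − 1(32.9) = 5.898
  O₂: 303.6 − 6.5(32.9) = 89.78
  CO₂: 0 + 4(32.9) = 131.6
  H₂O: 0 + 5(32.9) = 164.5
Total out = 391.8 lbmol/h; y_H₂O = 164.5 / 391.8 = 0.4199.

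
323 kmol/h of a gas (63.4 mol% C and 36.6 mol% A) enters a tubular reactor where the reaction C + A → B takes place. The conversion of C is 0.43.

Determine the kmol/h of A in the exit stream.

C reacted = 0.43 × 204.8 = 88.06 kmol/h; ν_C = −1, so ξ = 88.06/1 = 88.06 kmol/h.
Outlet amounts (n = n₀ + ν ξ):
  C: 204.8 − 1(88.06) = 116.7
  A: 118.2 − 1(88.06) = 30.16
  B: 0 + 1(88.06) = 88.06

30.2 kmol/h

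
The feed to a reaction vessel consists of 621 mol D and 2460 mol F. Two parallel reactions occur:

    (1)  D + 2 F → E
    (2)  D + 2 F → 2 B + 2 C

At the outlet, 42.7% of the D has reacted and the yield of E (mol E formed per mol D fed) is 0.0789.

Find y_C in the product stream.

Yield of E: 1ξ₁ / 621 = 0.0789 → ξ₁ = 49 mol.
Conversion of D: 1ξ₁ + 1ξ₂ = 0.427 × 621 = 265.2 → ξ₂ = 216.2 mol.
Outlet amounts (n = n₀ + Σ ν·ξ):
  D: 621 − 1(49) − 1(216.2) = 355.8
  F: 2460 − 2(49) − 2(216.2) = 1930
  E: 0 + 1(49) = 49
  B: 0 + 2(216.2) = 432.3
  C: 0 + 2(216.2) = 432.3
Total out = 3199 mol; y_C = 432.3 / 3199 = 0.1351.

0.135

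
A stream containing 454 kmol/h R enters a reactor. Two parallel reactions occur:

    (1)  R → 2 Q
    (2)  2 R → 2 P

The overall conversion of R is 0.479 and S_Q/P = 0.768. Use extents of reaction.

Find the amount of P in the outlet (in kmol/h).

Conversion of R: R consumed = 0.479 × 454 = 217.5 kmol/h = 1ξ₁ + 2ξ₂.
Selectivity: 2ξ₁ / (2ξ₂) = 0.768 → ξ₁ = 0.768 ξ₂.
Substitute: (1·0.768 + 2) ξ₂ = 217.5 → ξ₂ = 78.56 kmol/h, ξ₁ = 60.34 kmol/h.
Outlet amounts (n = n₀ + Σ ν·ξ):
  R: 454 − 1(60.34) − 2(78.56) = 236.5
  Q: 0 + 2(60.34) = 120.7
  P: 0 + 2(78.56) = 157.1

157 kmol/h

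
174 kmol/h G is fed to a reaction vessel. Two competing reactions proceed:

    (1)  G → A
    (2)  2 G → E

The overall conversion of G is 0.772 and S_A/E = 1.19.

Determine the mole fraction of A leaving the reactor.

Conversion of G: G consumed = 0.772 × 174 = 134.3 kmol/h = 1ξ₁ + 2ξ₂.
Selectivity: 1ξ₁ / (1ξ₂) = 1.19 → ξ₁ = 1.19 ξ₂.
Substitute: (1·1.19 + 2) ξ₂ = 134.3 → ξ₂ = 42.11 kmol/h, ξ₁ = 50.11 kmol/h.
Outlet amounts (n = n₀ + Σ ν·ξ):
  G: 174 − 1(50.11) − 2(42.11) = 39.67
  A: 0 + 1(50.11) = 50.11
  E: 0 + 1(42.11) = 42.11
Total out = 131.9 kmol/h; y_A = 50.11 / 131.9 = 0.3799.

0.38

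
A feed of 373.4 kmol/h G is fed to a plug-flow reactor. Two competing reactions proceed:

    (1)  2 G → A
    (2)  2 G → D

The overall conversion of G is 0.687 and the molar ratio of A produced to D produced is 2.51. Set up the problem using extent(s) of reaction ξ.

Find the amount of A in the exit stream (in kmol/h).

Conversion of G: G consumed = 0.687 × 373.4 = 256.5 kmol/h = 2ξ₁ + 2ξ₂.
Selectivity: 1ξ₁ / (1ξ₂) = 2.51 → ξ₁ = 2.51 ξ₂.
Substitute: (2·2.51 + 2) ξ₂ = 256.5 → ξ₂ = 36.54 kmol/h, ξ₁ = 91.72 kmol/h.
Outlet amounts (n = n₀ + Σ ν·ξ):
  G: 373.4 − 2(91.72) − 2(36.54) = 116.9
  A: 0 + 1(91.72) = 91.72
  D: 0 + 1(36.54) = 36.54

91.7 kmol/h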